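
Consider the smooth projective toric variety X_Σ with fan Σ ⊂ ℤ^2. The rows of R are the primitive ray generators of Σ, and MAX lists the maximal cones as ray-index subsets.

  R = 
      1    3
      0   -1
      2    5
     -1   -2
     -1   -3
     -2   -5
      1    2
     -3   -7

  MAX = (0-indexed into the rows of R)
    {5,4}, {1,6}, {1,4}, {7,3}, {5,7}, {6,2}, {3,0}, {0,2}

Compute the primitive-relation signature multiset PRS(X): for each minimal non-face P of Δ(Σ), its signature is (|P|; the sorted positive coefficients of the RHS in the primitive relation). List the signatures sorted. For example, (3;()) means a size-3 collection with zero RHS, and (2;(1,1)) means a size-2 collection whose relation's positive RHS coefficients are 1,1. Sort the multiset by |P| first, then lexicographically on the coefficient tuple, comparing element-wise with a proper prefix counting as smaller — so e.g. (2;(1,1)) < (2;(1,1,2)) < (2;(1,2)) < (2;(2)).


Primitive collections (20):

  {0,4}:  v_{0} + v_{4} = 0  so sig = (2;())
  {2,5}:  v_{2} + v_{5} = 0  so sig = (2;())
  {3,6}:  v_{3} + v_{6} = 0  so sig = (2;())
  {0,1}:  v_{0} + v_{1} = v_{6}  so sig = (2;(1))
  {0,5}:  v_{0} + v_{5} = v_{3}  so sig = (2;(1))
  {0,6}:  v_{0} + v_{6} = v_{2}  so sig = (2;(1))
  {1,3}:  v_{1} + v_{3} = v_{4}  so sig = (2;(1))
  {2,3}:  v_{2} + v_{3} = v_{0}  so sig = (2;(1))
  {2,4}:  v_{2} + v_{4} = v_{6}  so sig = (2;(1))
  {2,7}:  v_{2} + v_{7} = v_{3}  so sig = (2;(1))
  {3,4}:  v_{3} + v_{4} = v_{5}  so sig = (2;(1))
  {3,5}:  v_{3} + v_{5} = v_{7}  so sig = (2;(1))
  {4,6}:  v_{4} + v_{6} = v_{1}  so sig = (2;(1))
  {5,6}:  v_{5} + v_{6} = v_{4}  so sig = (2;(1))
  {6,7}:  v_{6} + v_{7} = v_{5}  so sig = (2;(1))
  {1,7}:  v_{1} + v_{7} = v_{4} + v_{5}  so sig = (2;(1,1))
  {0,7}:  v_{0} + v_{7} = 2·v_{3}  so sig = (2;(2))
  {1,2}:  v_{1} + v_{2} = 2·v_{6}  so sig = (2;(2))
  {1,5}:  v_{1} + v_{5} = 2·v_{4}  so sig = (2;(2))
  {4,7}:  v_{4} + v_{7} = 2·v_{5}  so sig = (2;(2))

so the primitive-relation signature multiset is
    (2;())
    (2;())
    (2;())
    (2;(1))
    (2;(1))
    (2;(1))
    (2;(1))
    (2;(1))
    (2;(1))
    (2;(1))
    (2;(1))
    (2;(1))
    (2;(1))
    (2;(1))
    (2;(1))
    (2;(1,1))
    (2;(2))
    (2;(2))
    (2;(2))
    (2;(2))


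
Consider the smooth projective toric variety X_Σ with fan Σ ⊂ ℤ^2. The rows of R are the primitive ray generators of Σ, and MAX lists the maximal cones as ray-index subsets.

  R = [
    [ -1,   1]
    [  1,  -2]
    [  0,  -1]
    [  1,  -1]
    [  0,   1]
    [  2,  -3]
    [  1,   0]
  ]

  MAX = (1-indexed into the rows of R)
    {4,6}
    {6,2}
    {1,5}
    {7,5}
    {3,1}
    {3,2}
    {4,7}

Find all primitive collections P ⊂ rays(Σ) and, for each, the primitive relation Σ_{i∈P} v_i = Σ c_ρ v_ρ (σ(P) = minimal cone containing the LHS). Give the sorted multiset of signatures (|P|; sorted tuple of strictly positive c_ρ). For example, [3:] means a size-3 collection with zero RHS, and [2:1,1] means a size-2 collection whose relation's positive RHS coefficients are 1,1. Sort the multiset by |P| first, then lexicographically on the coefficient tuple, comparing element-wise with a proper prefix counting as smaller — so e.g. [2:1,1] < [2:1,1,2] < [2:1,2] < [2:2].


Primitive collections (14):

  • {1,4}:  v_{1} + v_{4} = 0  so sig = [2:]
  • {3,5}:  v_{3} + v_{5} = 0  so sig = [2:]
  • {1,2}:  v_{1} + v_{2} = v_{3}  so sig = [2:1]
  • {1,6}:  v_{1} + v_{6} = v_{2}  so sig = [2:1]
  • {1,7}:  v_{1} + v_{7} = v_{5}  so sig = [2:1]
  • {2,4}:  v_{2} + v_{4} = v_{6}  so sig = [2:1]
  • {2,5}:  v_{2} + v_{5} = v_{4}  so sig = [2:1]
  • {3,4}:  v_{3} + v_{4} = v_{2}  so sig = [2:1]
  • {3,7}:  v_{3} + v_{7} = v_{4}  so sig = [2:1]
  • {4,5}:  v_{4} + v_{5} = v_{7}  so sig = [2:1]
  • {2,7}:  v_{2} + v_{7} = 2·v_{4}  so sig = [2:2]
  • {3,6}:  v_{3} + v_{6} = 2·v_{2}  so sig = [2:2]
  • {5,6}:  v_{5} + v_{6} = 2·v_{4}  so sig = [2:2]
  • {6,7}:  v_{6} + v_{7} = 3·v_{4}  so sig = [2:3]

so the primitive-relation signature multiset is
    |P|=2: 14 collections, coeffs (), (), (1), (1), (1), (1), (1), (1), (1), (1), (2), (2), (2), (3)


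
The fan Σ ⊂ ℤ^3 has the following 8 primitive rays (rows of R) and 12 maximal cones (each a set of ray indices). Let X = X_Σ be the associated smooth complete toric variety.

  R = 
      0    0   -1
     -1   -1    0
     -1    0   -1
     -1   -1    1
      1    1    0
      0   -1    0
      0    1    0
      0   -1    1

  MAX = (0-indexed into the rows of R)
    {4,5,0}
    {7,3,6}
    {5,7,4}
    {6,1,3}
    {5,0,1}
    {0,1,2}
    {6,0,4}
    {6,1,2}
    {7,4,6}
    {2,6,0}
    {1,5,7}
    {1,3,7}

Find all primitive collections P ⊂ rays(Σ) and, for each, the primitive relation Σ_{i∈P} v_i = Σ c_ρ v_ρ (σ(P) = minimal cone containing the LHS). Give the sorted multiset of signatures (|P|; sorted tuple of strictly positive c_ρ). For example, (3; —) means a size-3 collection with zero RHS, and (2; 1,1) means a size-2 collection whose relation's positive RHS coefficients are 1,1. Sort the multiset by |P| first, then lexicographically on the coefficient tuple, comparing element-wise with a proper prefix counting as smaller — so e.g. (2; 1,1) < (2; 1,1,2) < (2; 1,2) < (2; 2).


Minimal non-faces — 12 found among 8 rays, 12 max cones:

  • {1,4}:  v_{1} + v_{4} = 0  so sig = (2; —)
  • {5,6}:  v_{5} + v_{6} = 0  so sig = (2; —)
  • {0,3}:  v_{0} + v_{3} = v_{1}  so sig = (2; 1)
  • {0,7}:  v_{0} + v_{7} = v_{5}  so sig = (2; 1)
  • {2,7}:  v_{2} + v_{7} = v_{1}  so sig = (2; 1)
  • {2,4}:  v_{2} + v_{4} = v_{0} + v_{6}  so sig = (2; 1,1)
  • {2,5}:  v_{2} + v_{5} = v_{0} + v_{1}  so sig = (2; 1,1)
  • {3,4}:  v_{3} + v_{4} = v_{6} + v_{7}  so sig = (2; 1,1)
  • {3,5}:  v_{3} + v_{5} = v_{1} + v_{7}  so sig = (2; 1,1)
  • {2,3}:  v_{2} + v_{3} = 2·v_{1} + v_{6}  so sig = (2; 1,2)
  • {0,1,6}:  v_{0} + v_{1} + v_{6} = v_{2}  so sig = (3; 1)
  • {1,6,7}:  v_{1} + v_{6} + v_{7} = v_{3}  so sig = (3; 1)

Hence PRS(X_Σ) =
[(2; —), (2; —), (2; 1), (2; 1), (2; 1), (2; 1,1), (2; 1,1), (2; 1,1), (2; 1,1), (2; 1,2), (3; 1), (3; 1)]


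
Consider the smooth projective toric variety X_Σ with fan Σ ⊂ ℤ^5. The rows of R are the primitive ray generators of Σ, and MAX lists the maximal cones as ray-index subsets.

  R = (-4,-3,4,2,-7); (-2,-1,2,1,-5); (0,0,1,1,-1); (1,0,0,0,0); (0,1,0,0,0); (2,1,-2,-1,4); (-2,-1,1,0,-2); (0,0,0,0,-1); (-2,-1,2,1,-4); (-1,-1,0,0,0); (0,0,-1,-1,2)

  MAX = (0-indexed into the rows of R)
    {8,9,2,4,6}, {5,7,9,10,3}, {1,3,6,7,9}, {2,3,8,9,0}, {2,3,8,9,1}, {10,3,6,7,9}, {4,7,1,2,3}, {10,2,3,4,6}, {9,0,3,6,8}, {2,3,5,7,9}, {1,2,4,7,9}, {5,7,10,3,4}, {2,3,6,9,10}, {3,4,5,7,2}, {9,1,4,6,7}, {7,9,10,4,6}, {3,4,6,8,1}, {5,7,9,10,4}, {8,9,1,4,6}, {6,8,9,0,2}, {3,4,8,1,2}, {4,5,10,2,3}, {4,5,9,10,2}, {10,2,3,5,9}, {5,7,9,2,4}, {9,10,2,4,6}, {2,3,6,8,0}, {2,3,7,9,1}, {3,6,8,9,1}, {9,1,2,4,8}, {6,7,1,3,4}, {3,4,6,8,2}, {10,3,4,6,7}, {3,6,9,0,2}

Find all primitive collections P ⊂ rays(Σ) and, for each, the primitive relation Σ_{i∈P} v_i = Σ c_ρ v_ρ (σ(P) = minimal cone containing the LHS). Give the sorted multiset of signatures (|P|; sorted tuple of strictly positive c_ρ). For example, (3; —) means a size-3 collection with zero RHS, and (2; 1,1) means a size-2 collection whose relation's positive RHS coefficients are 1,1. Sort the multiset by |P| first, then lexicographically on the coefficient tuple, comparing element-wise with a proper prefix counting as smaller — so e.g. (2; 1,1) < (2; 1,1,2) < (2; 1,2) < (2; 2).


Minimal non-faces — 16 found among 11 rays, 34 max cones:

  P={5,8}:  v_{5} + v_{8} = 0 ; sig = (2; —)
  P={1,5}:  v_{1} + v_{5} = v_{7} ; sig = (2; 1)
  P={5,6}:  v_{5} + v_{6} = v_{10} ; sig = (2; 1)
  P={7,8}:  v_{7} + v_{8} = v_{1} ; sig = (2; 1)
  P={8,10}:  v_{8} + v_{10} = v_{6} ; sig = (2; 1)
  P={1,10}:  v_{1} + v_{10} = v_{6} + v_{7} ; sig = (2; 1,1)
  P={0,4}:  v_{0} + v_{4} = v_{2} + v_{6} + v_{8} ; sig = (2; 1,1,1)
  P={0,5}:  v_{0} + v_{5} = v_{2} + v_{3} + v_{6} + v_{9} ; sig = (2; 1,1,1,1)
  P={0,10}:  v_{0} + v_{10} = v_{2} + v_{3} + 2·v_{6} + v_{9} ; sig = (2; 1,1,1,2)
  P={0,7}:  v_{0} + v_{7} = v_{3} + 2·v_{8} + v_{9} ; sig = (2; 1,1,2)
  P={0,1}:  v_{0} + v_{1} = v_{3} + 3·v_{8} + v_{9} ; sig = (2; 1,1,3)
  P={2,7,10}:  v_{2} + v_{7} + v_{10} = 0 ; sig = (3; —)
  P={3,4,9}:  v_{3} + v_{4} + v_{9} = 0 ; sig = (3; —)
  P={2,6,7}:  v_{2} + v_{6} + v_{7} = v_{8} ; sig = (3; 1)
  P={1,2,6}:  v_{1} + v_{2} + v_{6} = 2·v_{8} ; sig = (3; 2)
  P={2,3,6,8,9}:  v_{2} + v_{3} + v_{6} + v_{8} + v_{9} = v_{0} ; sig = (5; 1)

Sorted signature multiset PRS(X):
    |P|=2: 11 collections, coeffs (), (1), (1), (1), (1), (1,1), (1,1,1), (1,1,1,1), (1,1,1,2), (1,1,2), (1,1,3)
    |P|=3: 4 collections, coeffs (), (), (1), (2)
    |P|=5: 1 collection, coeffs (1)


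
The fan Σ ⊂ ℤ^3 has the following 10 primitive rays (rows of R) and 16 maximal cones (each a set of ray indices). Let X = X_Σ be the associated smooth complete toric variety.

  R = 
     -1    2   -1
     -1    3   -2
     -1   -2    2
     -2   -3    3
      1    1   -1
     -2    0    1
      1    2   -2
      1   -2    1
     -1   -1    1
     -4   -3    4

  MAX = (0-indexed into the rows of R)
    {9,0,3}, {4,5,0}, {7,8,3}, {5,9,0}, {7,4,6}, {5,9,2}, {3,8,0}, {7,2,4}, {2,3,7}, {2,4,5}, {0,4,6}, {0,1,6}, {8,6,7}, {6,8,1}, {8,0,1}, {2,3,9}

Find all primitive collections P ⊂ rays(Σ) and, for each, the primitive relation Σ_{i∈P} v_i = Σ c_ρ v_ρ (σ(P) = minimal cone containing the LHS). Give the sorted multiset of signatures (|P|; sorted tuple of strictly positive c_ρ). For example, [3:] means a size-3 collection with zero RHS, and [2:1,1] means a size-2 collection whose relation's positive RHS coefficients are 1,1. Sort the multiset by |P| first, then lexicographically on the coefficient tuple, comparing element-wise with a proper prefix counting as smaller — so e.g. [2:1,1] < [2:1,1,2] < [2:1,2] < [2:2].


22 minimal non-faces of Δ(Σ) (on 10 rays):

  P={0,7}:  v_{0} + v_{7} = 0  so sig = [2:]
  P={2,6}:  v_{2} + v_{6} = 0  so sig = [2:]
  P={4,8}:  v_{4} + v_{8} = 0  so sig = [2:]
  P={0,2}:  v_{0} + v_{2} = v_{5}  so sig = [2:1]
  P={2,8}:  v_{2} + v_{8} = v_{3}  so sig = [2:1]
  P={3,4}:  v_{3} + v_{4} = v_{2}  so sig = [2:1]
  P={3,5}:  v_{3} + v_{5} = v_{9}  so sig = [2:1]
  P={3,6}:  v_{3} + v_{6} = v_{8}  so sig = [2:1]
  P={5,6}:  v_{5} + v_{6} = v_{0}  so sig = [2:1]
  P={5,7}:  v_{5} + v_{7} = v_{2}  so sig = [2:1]
  P={1,2}:  v_{1} + v_{2} = v_{0} + v_{8}  so sig = [2:1,1]
  P={1,4}:  v_{1} + v_{4} = v_{0} + v_{6}  so sig = [2:1,1]
  P={1,7}:  v_{1} + v_{7} = v_{6} + v_{8}  so sig = [2:1,1]
  P={4,9}:  v_{4} + v_{9} = v_{2} + v_{5}  so sig = [2:1,1]
  P={5,8}:  v_{5} + v_{8} = v_{0} + v_{3}  so sig = [2:1,1]
  P={6,9}:  v_{6} + v_{9} = v_{0} + v_{3}  so sig = [2:1,1]
  P={7,9}:  v_{7} + v_{9} = v_{2} + v_{3}  so sig = [2:1,1]
  P={1,9}:  v_{1} + v_{9} = 2·v_{0} + v_{3} + v_{8}  so sig = [2:1,1,2]
  P={1,3}:  v_{1} + v_{3} = v_{0} + 2·v_{8}  so sig = [2:1,2]
  P={1,5}:  v_{1} + v_{5} = 2·v_{0} + v_{8}  so sig = [2:1,2]
  P={8,9}:  v_{8} + v_{9} = v_{0} + 2·v_{3}  so sig = [2:1,2]
  P={0,6,8}:  v_{0} + v_{6} + v_{8} = v_{1}  so sig = [3:1]

so the primitive-relation signature multiset is
{ [2:] ×3,  [2:1] ×7,  [2:1,1] ×7,  [2:1,1,2],  [2:1,2] ×3,  [3:1] }


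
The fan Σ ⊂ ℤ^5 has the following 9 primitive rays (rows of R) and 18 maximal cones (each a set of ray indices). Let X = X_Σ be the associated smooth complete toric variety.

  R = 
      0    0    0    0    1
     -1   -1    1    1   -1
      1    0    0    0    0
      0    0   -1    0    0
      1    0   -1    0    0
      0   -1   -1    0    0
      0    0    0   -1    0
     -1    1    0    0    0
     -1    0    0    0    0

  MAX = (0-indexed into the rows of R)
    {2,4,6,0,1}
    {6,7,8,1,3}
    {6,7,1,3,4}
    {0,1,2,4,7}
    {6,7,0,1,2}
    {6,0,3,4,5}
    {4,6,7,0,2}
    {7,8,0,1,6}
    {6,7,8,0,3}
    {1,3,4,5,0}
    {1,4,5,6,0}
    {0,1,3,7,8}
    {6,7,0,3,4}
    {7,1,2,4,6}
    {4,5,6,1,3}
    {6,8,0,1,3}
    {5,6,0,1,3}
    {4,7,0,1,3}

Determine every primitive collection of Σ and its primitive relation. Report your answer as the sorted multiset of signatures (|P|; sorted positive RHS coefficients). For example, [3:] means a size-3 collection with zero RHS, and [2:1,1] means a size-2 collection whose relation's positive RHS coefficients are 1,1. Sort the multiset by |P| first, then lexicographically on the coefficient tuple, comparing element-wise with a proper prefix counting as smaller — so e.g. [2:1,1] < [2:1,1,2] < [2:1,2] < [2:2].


|primitive collections| = 9. Relations:

  {2,8}:  v_{2} + v_{8} = 0  so sig = [2:]
  {2,3}:  v_{2} + v_{3} = v_{4}  so sig = [2:1]
  {4,8}:  v_{4} + v_{8} = v_{3}  so sig = [2:1]
  {5,7}:  v_{5} + v_{7} = v_{3} + v_{8}  so sig = [2:1,1]
  {2,5}:  v_{2} + v_{5} = v_{0} + v_{1} + 2·v_{4} + v_{6}  so sig = [2:1,1,1,2]
  {5,8}:  v_{5} + v_{8} = v_{0} + v_{1} + 2·v_{3} + v_{6}  so sig = [2:1,1,1,2]
  {0,1,3,4,6}:  v_{0} + v_{1} + v_{3} + v_{4} + v_{6} = v_{5}  so sig = [5:1]
  {0,1,4,6,7}:  v_{0} + v_{1} + v_{4} + v_{6} + v_{7} = v_{8}  so sig = [5:1]
  {0,1,3,6,7}:  v_{0} + v_{1} + v_{3} + v_{6} + v_{7} = 2·v_{8}  so sig = [5:2]

Sorted signature multiset PRS(X):
[[2:], [2:1], [2:1], [2:1,1], [2:1,1,1,2], [2:1,1,1,2], [5:1], [5:1], [5:2]]


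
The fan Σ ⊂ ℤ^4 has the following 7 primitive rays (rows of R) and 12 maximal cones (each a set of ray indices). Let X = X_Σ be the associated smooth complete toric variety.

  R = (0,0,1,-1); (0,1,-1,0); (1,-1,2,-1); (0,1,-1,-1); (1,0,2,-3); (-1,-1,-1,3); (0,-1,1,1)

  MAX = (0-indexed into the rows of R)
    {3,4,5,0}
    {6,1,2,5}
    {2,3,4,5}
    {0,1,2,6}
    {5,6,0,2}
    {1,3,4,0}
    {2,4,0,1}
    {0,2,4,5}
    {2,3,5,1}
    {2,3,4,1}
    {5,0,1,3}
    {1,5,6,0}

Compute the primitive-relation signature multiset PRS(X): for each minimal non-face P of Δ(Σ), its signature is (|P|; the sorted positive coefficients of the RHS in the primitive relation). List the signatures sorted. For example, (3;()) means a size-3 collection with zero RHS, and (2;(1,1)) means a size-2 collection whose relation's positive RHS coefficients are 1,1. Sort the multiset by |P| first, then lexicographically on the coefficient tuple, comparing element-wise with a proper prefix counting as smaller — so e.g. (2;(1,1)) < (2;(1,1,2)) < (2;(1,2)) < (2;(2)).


Primitive collections (5):

  {3,6}:  v_{3} + v_{6} = 0 ; sig = (2;())
  {4,6}:  v_{4} + v_{6} = v_{0} + v_{2} ; sig = (2;(1,1))
  {1,4,5}:  v_{1} + v_{4} + v_{5} = 0 ; sig = (3;())
  {0,2,3}:  v_{0} + v_{2} + v_{3} = v_{4} ; sig = (3;(1))
  {0,1,2,5}:  v_{0} + v_{1} + v_{2} + v_{5} = v_{6} ; sig = (4;(1))

Signatures (|P|; sorted positive RHS coefficients), sorted:
{ (2;()),  (2;(1,1)),  (3;()),  (3;(1)),  (4;(1)) }


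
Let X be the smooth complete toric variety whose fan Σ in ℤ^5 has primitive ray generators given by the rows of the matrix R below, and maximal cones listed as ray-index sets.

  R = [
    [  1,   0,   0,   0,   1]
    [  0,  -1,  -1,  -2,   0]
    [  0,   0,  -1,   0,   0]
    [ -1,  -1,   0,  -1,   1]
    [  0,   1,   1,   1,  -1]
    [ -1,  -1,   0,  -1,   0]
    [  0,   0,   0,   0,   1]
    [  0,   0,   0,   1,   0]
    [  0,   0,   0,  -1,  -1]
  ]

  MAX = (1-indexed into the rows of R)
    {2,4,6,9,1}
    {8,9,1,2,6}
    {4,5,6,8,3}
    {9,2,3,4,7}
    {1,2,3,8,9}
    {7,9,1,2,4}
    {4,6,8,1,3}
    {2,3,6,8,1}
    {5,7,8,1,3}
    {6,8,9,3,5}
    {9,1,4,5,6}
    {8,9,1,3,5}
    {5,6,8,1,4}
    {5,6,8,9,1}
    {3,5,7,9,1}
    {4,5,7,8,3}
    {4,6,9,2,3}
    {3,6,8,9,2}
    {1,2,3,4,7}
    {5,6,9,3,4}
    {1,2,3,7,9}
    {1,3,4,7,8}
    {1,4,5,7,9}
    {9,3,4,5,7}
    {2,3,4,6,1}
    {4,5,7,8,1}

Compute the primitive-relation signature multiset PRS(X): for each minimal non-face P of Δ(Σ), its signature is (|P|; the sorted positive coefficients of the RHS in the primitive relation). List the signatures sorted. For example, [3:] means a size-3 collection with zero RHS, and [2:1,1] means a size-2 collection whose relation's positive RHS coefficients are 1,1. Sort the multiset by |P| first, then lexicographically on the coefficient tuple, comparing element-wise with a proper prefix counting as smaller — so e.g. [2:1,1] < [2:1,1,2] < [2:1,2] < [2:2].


The 10 primitive collections of Σ (r=9, n=5):

  • {2,5}:  v_{2} + v_{5} = v_{9}  →  sig = [2:1]
  • {6,7}:  v_{6} + v_{7} = v_{4}  →  sig = [2:1]
  • {7,8,9}:  v_{7} + v_{8} + v_{9} = 0  →  sig = [3:]
  • {4,8,9}:  v_{4} + v_{8} + v_{9} = v_{6}  →  sig = [3:1]
  • {2,7,8}:  v_{2} + v_{7} + v_{8} = v_{1} + v_{3} + v_{6}  →  sig = [3:1,1,1]
  • {2,4,8}:  v_{2} + v_{4} + v_{8} = v_{1} + v_{3} + 2·v_{6}  →  sig = [3:1,1,2]
  • {1,3,5,6}:  v_{1} + v_{3} + v_{5} + v_{6} = 0  →  sig = [4:]
  • {1,3,4,5}:  v_{1} + v_{3} + v_{4} + v_{5} = v_{7}  →  sig = [4:1]
  • {1,3,6,9}:  v_{1} + v_{3} + v_{6} + v_{9} = v_{2}  →  sig = [4:1]
  • {1,3,4,9}:  v_{1} + v_{3} + v_{4} + v_{9} = v_{2} + v_{7}  →  sig = [4:1,1]

Signatures (|P|; sorted positive RHS coefficients), sorted:
[[2:1], [2:1], [3:], [3:1], [3:1,1,1], [3:1,1,2], [4:], [4:1], [4:1], [4:1,1]]


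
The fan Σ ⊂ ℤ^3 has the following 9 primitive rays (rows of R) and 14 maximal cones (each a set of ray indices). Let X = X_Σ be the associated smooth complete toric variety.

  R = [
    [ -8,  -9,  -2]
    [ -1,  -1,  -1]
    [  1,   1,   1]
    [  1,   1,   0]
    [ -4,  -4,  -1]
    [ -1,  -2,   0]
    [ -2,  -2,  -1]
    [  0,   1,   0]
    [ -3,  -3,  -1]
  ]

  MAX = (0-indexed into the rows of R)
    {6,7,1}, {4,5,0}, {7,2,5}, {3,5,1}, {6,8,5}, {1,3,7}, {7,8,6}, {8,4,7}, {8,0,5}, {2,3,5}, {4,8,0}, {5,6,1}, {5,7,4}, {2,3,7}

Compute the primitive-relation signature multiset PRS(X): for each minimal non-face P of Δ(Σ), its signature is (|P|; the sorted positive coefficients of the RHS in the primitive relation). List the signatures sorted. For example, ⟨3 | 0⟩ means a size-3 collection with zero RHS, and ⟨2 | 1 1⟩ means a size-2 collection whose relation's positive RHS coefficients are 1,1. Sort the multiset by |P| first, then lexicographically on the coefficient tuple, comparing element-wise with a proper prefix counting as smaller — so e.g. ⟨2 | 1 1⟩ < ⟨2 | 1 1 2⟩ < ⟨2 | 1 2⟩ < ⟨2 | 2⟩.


Minimal non-faces — 20 found among 9 rays, 14 max cones:

  {1,2}:  v_{1} + v_{2} = 0  ⟹  sig = ⟨2 | 0⟩
  {3,4}:  v_{3} + v_{4} = v_{8}  ⟹  sig = ⟨2 | 1⟩
  {3,6}:  v_{3} + v_{6} = v_{1}  ⟹  sig = ⟨2 | 1⟩
  {3,8}:  v_{3} + v_{8} = v_{6}  ⟹  sig = ⟨2 | 1⟩
  {1,4}:  v_{1} + v_{4} = v_{6} + v_{8}  ⟹  sig = ⟨2 | 1 1⟩
  {2,6}:  v_{2} + v_{6} = v_{5} + v_{7}  ⟹  sig = ⟨2 | 1 1⟩
  {0,1}:  v_{0} + v_{1} = v_{5} + v_{6} + 2·v_{8}  ⟹  sig = ⟨2 | 1 1 2⟩
  {0,3}:  v_{0} + v_{3} = v_{5} + 2·v_{8}  ⟹  sig = ⟨2 | 1 2⟩
  {0,2}:  v_{0} + v_{2} = v_{4} + 3·v_{5} + 2·v_{7}  ⟹  sig = ⟨2 | 1 2 3⟩
  {0,6}:  v_{0} + v_{6} = v_{5} + 3·v_{8}  ⟹  sig = ⟨2 | 1 3⟩
  {0,7}:  v_{0} + v_{7} = 2·v_{4}  ⟹  sig = ⟨2 | 2⟩
  {1,8}:  v_{1} + v_{8} = 2·v_{6}  ⟹  sig = ⟨2 | 2⟩
  {4,6}:  v_{4} + v_{6} = 2·v_{8}  ⟹  sig = ⟨2 | 2⟩
  {2,8}:  v_{2} + v_{8} = 2·v_{5} + 2·v_{7}  ⟹  sig = ⟨2 | 2 2⟩
  {2,4}:  v_{2} + v_{4} = 3·v_{5} + 3·v_{7}  ⟹  sig = ⟨2 | 3 3⟩
  {3,5,7}:  v_{3} + v_{5} + v_{7} = 0  ⟹  sig = ⟨3 | 0⟩
  {1,5,7}:  v_{1} + v_{5} + v_{7} = v_{6}  ⟹  sig = ⟨3 | 1⟩
  {4,5,8}:  v_{4} + v_{5} + v_{8} = v_{0}  ⟹  sig = ⟨3 | 1⟩
  {5,6,7}:  v_{5} + v_{6} + v_{7} = v_{8}  ⟹  sig = ⟨3 | 1⟩
  {5,7,8}:  v_{5} + v_{7} + v_{8} = v_{4}  ⟹  sig = ⟨3 | 1⟩

Hence PRS(X_Σ) =
    |P|=2: 15 collections, coeffs (), (1), (1), (1), (1,1), (1,1), (1,1,2), (1,2), (1,2,3), (1,3), (2), (2), (2), (2,2), (3,3)
    |P|=3: 5 collections, coeffs (), (1), (1), (1), (1)


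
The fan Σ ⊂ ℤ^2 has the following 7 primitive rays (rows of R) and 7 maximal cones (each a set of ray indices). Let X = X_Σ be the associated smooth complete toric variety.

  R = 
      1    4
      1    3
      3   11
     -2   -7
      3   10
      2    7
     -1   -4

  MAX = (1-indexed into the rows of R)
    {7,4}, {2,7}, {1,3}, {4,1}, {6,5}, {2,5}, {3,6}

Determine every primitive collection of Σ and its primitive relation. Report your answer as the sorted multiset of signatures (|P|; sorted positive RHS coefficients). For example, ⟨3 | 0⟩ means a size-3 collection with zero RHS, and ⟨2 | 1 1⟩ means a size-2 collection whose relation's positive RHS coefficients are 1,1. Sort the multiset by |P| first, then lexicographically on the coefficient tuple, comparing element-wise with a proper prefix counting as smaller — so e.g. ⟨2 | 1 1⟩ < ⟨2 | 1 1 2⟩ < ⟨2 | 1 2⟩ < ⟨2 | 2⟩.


|primitive collections| = 14. Relations:

  P={1,7}:  v_{1} + v_{7} = 0 — sig = ⟨2 | 0⟩
  P={4,6}:  v_{4} + v_{6} = 0 — sig = ⟨2 | 0⟩
  P={1,2}:  v_{1} + v_{2} = v_{6} — sig = ⟨2 | 1⟩
  P={1,6}:  v_{1} + v_{6} = v_{3} — sig = ⟨2 | 1⟩
  P={2,4}:  v_{2} + v_{4} = v_{7} — sig = ⟨2 | 1⟩
  P={2,6}:  v_{2} + v_{6} = v_{5} — sig = ⟨2 | 1⟩
  P={3,4}:  v_{3} + v_{4} = v_{1} — sig = ⟨2 | 1⟩
  P={3,7}:  v_{3} + v_{7} = v_{6} — sig = ⟨2 | 1⟩
  P={4,5}:  v_{4} + v_{5} = v_{2} — sig = ⟨2 | 1⟩
  P={6,7}:  v_{6} + v_{7} = v_{2} — sig = ⟨2 | 1⟩
  P={1,5}:  v_{1} + v_{5} = 2·v_{6} — sig = ⟨2 | 2⟩
  P={2,3}:  v_{2} + v_{3} = 2·v_{6} — sig = ⟨2 | 2⟩
  P={5,7}:  v_{5} + v_{7} = 2·v_{2} — sig = ⟨2 | 2⟩
  P={3,5}:  v_{3} + v_{5} = 3·v_{6} — sig = ⟨2 | 3⟩

Sorted signature multiset PRS(X):
    |P|=2: 14 collections, coeffs (), (), (1), (1), (1), (1), (1), (1), (1), (1), (2), (2), (2), (3)


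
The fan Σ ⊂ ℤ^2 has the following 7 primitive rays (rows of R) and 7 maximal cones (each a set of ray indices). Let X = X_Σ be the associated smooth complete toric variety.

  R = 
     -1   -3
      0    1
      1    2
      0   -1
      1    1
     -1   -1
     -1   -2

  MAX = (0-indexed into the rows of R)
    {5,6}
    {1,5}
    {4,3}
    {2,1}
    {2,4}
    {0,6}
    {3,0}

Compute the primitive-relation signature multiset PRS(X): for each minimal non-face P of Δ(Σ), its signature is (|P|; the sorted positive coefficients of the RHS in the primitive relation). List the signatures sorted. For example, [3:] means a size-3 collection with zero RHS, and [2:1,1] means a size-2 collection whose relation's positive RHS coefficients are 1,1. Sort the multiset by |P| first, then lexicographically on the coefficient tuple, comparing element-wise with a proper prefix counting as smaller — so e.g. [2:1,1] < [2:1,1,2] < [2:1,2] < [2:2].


Σ has 14 primitive collections:

  P={1,3}:  v_{1} + v_{3} = 0  ⟹  sig = [2:]
  P={2,6}:  v_{2} + v_{6} = 0  ⟹  sig = [2:]
  P={4,5}:  v_{4} + v_{5} = 0  ⟹  sig = [2:]
  P={0,1}:  v_{0} + v_{1} = v_{6}  ⟹  sig = [2:1]
  P={0,2}:  v_{0} + v_{2} = v_{3}  ⟹  sig = [2:1]
  P={1,4}:  v_{1} + v_{4} = v_{2}  ⟹  sig = [2:1]
  P={1,6}:  v_{1} + v_{6} = v_{5}  ⟹  sig = [2:1]
  P={2,3}:  v_{2} + v_{3} = v_{4}  ⟹  sig = [2:1]
  P={2,5}:  v_{2} + v_{5} = v_{1}  ⟹  sig = [2:1]
  P={3,5}:  v_{3} + v_{5} = v_{6}  ⟹  sig = [2:1]
  P={3,6}:  v_{3} + v_{6} = v_{0}  ⟹  sig = [2:1]
  P={4,6}:  v_{4} + v_{6} = v_{3}  ⟹  sig = [2:1]
  P={0,4}:  v_{0} + v_{4} = 2·v_{3}  ⟹  sig = [2:2]
  P={0,5}:  v_{0} + v_{5} = 2·v_{6}  ⟹  sig = [2:2]

so the primitive-relation signature multiset is
    |P|=2: 14 collections, coeffs (), (), (), (1), (1), (1), (1), (1), (1), (1), (1), (1), (2), (2)


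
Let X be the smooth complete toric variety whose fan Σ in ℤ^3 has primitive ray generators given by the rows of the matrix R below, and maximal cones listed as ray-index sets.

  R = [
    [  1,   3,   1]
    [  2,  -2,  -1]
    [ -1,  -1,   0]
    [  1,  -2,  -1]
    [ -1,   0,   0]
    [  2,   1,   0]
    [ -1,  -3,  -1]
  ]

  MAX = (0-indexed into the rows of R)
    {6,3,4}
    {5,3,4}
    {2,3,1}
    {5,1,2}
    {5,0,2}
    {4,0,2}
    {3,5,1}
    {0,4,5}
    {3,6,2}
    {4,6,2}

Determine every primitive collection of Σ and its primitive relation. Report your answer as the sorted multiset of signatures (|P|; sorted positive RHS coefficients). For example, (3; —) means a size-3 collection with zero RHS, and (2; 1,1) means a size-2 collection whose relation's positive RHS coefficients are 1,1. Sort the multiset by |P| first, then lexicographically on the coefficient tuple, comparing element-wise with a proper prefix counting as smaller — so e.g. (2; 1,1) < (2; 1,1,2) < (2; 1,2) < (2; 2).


9 collections generate NE(X_Σ); each relation:

  P = {0,6}:  v_{0} + v_{6} = 0  ⇒ sig = (2; —)
  P = {0,3}:  v_{0} + v_{3} = v_{5}  ⇒ sig = (2; 1)
  P = {1,4}:  v_{1} + v_{4} = v_{3}  ⇒ sig = (2; 1)
  P = {5,6}:  v_{5} + v_{6} = v_{3}  ⇒ sig = (2; 1)
  P = {0,1}:  v_{0} + v_{1} = v_{2} + 2·v_{5}  ⇒ sig = (2; 1,2)
  P = {1,6}:  v_{1} + v_{6} = v_{2} + 2·v_{3}  ⇒ sig = (2; 1,2)
  P = {2,4,5}:  v_{2} + v_{4} + v_{5} = 0  ⇒ sig = (3; —)
  P = {2,3,4}:  v_{2} + v_{3} + v_{4} = v_{6}  ⇒ sig = (3; 1)
  P = {2,3,5}:  v_{2} + v_{3} + v_{5} = v_{1}  ⇒ sig = (3; 1)

Sorted signature multiset PRS(X):
[(2; —), (2; 1), (2; 1), (2; 1), (2; 1,2), (2; 1,2), (3; —), (3; 1), (3; 1)]


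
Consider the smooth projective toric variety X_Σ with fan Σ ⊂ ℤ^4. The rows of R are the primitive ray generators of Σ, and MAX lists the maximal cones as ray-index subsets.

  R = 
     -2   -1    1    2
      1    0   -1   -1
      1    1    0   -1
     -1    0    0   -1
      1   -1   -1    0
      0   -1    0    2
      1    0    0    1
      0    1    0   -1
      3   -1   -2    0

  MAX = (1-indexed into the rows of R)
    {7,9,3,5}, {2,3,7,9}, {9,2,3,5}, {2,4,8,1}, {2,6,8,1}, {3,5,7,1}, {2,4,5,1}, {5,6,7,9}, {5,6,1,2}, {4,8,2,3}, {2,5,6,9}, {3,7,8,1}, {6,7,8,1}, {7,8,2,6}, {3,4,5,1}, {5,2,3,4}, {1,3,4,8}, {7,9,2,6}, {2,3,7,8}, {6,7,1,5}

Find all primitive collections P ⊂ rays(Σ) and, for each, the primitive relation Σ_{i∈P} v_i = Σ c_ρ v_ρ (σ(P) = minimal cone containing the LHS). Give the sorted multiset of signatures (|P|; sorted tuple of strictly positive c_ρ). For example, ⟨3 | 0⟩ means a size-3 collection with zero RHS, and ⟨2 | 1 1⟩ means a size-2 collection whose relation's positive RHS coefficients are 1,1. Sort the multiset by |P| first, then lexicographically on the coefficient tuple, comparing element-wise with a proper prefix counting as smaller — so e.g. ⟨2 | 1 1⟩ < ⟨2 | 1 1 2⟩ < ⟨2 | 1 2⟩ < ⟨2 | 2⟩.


Δ(Σ) — 9 vertices, 10 min non-faces:

  • {4,7}:  v_{4} + v_{7} = 0 — sig = ⟨2 | 0⟩
  • {3,6}:  v_{3} + v_{6} = v_{7} — sig = ⟨2 | 1⟩
  • {5,8}:  v_{5} + v_{8} = v_{2} — sig = ⟨2 | 1⟩
  • {1,9}:  v_{1} + v_{9} = v_{5} + v_{6} — sig = ⟨2 | 1 1⟩
  • {4,6}:  v_{4} + v_{6} = v_{1} + v_{2} — sig = ⟨2 | 1 1⟩
  • {4,9}:  v_{4} + v_{9} = v_{2} + v_{5} — sig = ⟨2 | 1 1⟩
  • {8,9}:  v_{8} + v_{9} = 2·v_{2} + v_{7} — sig = ⟨2 | 1 2⟩
  • {1,2,3}:  v_{1} + v_{2} + v_{3} = 0 — sig = ⟨3 | 0⟩
  • {1,2,7}:  v_{1} + v_{2} + v_{7} = v_{6} — sig = ⟨3 | 1⟩
  • {2,5,7}:  v_{2} + v_{5} + v_{7} = v_{9} — sig = ⟨3 | 1⟩

Hence PRS(X_Σ) =
    |P|=2: 7 collections, coeffs (), (1), (1), (1,1), (1,1), (1,1), (1,2)
    |P|=3: 3 collections, coeffs (), (1), (1)


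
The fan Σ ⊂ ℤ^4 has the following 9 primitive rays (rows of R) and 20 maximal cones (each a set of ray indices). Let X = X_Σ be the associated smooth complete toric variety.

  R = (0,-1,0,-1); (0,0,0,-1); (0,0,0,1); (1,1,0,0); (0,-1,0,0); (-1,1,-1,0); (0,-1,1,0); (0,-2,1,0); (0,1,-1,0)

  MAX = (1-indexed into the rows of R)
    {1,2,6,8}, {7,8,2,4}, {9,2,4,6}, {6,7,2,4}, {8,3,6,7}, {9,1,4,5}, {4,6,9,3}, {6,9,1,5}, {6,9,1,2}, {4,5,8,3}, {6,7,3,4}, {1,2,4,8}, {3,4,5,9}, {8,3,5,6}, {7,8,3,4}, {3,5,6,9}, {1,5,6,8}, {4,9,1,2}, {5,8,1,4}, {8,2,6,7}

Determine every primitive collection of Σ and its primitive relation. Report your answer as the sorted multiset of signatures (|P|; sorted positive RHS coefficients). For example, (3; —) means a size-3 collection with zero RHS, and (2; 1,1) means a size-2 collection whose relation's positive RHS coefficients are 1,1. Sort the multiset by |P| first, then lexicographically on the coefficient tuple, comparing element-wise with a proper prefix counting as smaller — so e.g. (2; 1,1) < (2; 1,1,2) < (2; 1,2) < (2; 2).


Primitive collections (10):

  {2,3}:  v_{2} + v_{3} = 0  ⇒ sig = (2; —)
  {7,9}:  v_{7} + v_{9} = 0  ⇒ sig = (2; —)
  {1,3}:  v_{1} + v_{3} = v_{5}  ⇒ sig = (2; 1)
  {2,5}:  v_{2} + v_{5} = v_{1}  ⇒ sig = (2; 1)
  {5,7}:  v_{5} + v_{7} = v_{8}  ⇒ sig = (2; 1)
  {8,9}:  v_{8} + v_{9} = v_{5}  ⇒ sig = (2; 1)
  {1,7}:  v_{1} + v_{7} = v_{2} + v_{8}  ⇒ sig = (2; 1,1)
  {4,6,8}:  v_{4} + v_{6} + v_{8} = 0  ⇒ sig = (3; —)
  {4,5,6}:  v_{4} + v_{5} + v_{6} = v_{9}  ⇒ sig = (3; 1)
  {1,4,6}:  v_{1} + v_{4} + v_{6} = v_{2} + v_{9}  ⇒ sig = (3; 1,1)

Hence PRS(X_Σ) =
[(2; —), (2; —), (2; 1), (2; 1), (2; 1), (2; 1), (2; 1,1), (3; —), (3; 1), (3; 1,1)]


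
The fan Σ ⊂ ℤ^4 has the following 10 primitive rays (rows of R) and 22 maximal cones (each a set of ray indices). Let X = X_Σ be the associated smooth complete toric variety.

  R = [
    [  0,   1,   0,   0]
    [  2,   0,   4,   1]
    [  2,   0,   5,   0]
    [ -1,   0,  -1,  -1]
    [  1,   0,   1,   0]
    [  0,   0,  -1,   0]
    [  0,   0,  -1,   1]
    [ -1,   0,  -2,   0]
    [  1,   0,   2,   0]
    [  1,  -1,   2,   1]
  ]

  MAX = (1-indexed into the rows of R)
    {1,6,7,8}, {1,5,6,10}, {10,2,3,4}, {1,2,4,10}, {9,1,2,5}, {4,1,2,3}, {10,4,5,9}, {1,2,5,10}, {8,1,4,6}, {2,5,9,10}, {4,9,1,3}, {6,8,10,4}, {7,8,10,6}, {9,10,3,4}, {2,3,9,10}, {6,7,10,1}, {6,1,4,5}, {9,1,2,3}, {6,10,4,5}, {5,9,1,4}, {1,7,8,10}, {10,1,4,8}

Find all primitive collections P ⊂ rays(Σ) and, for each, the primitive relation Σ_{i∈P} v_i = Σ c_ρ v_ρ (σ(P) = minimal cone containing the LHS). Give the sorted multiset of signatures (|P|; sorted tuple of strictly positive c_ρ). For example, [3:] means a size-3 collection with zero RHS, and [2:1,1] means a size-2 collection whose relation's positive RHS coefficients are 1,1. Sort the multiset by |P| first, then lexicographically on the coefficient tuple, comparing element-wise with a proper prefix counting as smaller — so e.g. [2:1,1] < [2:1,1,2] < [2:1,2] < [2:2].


Σ has 20 primitive collections:

  P={8,9}:  v_{8} + v_{9} = 0 — sig = [2:]
  P={3,7}:  v_{3} + v_{7} = v_{2} — sig = [2:1]
  P={4,7}:  v_{4} + v_{7} = v_{8} — sig = [2:1]
  P={5,8}:  v_{5} + v_{8} = v_{6} — sig = [2:1]
  P={6,9}:  v_{6} + v_{9} = v_{5} — sig = [2:1]
  P={2,8}:  v_{2} + v_{8} = v_{1} + v_{10} — sig = [2:1,1]
  P={3,8}:  v_{3} + v_{8} = v_{2} + v_{4} — sig = [2:1,1]
  P={2,6}:  v_{2} + v_{6} = v_{1} + v_{5} + v_{10} — sig = [2:1,1,1]
  P={7,9}:  v_{7} + v_{9} = v_{1} + v_{6} + v_{10} — sig = [2:1,1,1]
  P={5,7}:  v_{5} + v_{7} = v_{1} + 2·v_{6} + v_{10} — sig = [2:1,1,2]
  P={2,7}:  v_{2} + v_{7} = 2·v_{1} + v_{6} + 2·v_{10} — sig = [2:1,2,2]
  P={3,6}:  v_{3} + v_{6} = 2·v_{9} — sig = [2:2]
  P={3,5}:  v_{3} + v_{5} = 3·v_{9} — sig = [2:3]
  P={1,9,10}:  v_{1} + v_{9} + v_{10} = v_{2} — sig = [3:1]
  P={2,4,9}:  v_{2} + v_{4} + v_{9} = v_{3} — sig = [3:1]
  P={1,3,10}:  v_{1} + v_{3} + v_{10} = 2·v_{2} + v_{4} — sig = [3:1,2]
  P={2,4,5}:  v_{2} + v_{4} + v_{5} = 2·v_{9} — sig = [3:2]
  P={1,4,6,10}:  v_{1} + v_{4} + v_{6} + v_{10} = 0 — sig = [4:]
  P={1,4,5,10}:  v_{1} + v_{4} + v_{5} + v_{10} = v_{9} — sig = [4:1]
  P={1,6,8,10}:  v_{1} + v_{6} + v_{8} + v_{10} = v_{7} — sig = [4:1]

so the primitive-relation signature multiset is
    |P|=2: 13 collections, coeffs (), (1), (1), (1), (1), (1,1), (1,1), (1,1,1), (1,1,1), (1,1,2), (1,2,2), (2), (3)
    |P|=3: 4 collections, coeffs (1), (1), (1,2), (2)
    |P|=4: 3 collections, coeffs (), (1), (1)


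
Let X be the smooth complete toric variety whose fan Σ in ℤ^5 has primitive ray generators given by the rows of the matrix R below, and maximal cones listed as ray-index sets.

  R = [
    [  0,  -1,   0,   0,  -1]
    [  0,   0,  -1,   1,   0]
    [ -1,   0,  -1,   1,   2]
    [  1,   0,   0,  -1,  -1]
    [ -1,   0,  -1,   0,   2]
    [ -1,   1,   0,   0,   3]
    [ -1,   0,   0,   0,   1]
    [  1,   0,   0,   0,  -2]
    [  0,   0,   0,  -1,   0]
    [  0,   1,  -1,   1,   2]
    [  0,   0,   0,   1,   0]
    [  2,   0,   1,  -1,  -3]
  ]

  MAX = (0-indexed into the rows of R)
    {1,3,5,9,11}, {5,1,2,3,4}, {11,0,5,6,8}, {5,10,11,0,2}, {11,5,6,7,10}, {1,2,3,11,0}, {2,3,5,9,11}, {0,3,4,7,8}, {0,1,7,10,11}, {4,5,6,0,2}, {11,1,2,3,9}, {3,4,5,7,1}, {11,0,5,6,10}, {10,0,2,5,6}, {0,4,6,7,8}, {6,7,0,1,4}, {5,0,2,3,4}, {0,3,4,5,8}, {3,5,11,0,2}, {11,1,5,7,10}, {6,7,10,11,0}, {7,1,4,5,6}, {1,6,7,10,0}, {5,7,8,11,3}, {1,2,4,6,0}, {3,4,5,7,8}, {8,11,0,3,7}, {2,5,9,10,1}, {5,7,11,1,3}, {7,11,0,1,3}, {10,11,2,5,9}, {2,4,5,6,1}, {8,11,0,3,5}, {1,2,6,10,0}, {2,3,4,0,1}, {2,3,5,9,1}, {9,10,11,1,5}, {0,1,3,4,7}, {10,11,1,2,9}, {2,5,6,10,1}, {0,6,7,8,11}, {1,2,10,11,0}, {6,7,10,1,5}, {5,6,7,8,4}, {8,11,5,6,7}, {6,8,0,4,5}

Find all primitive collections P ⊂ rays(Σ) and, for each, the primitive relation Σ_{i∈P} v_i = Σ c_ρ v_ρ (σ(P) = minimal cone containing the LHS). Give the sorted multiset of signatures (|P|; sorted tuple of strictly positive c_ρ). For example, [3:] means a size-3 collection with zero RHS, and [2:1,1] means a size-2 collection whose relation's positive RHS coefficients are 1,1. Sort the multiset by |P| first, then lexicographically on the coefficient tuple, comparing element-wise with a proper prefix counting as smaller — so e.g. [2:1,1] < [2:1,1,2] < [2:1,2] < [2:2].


Δ(Σ) — 12 vertices, 18 min non-faces:

  P = {8,10}:  v_{8} + v_{10} = 0  ⟹  sig = [2:]
  P = {2,7}:  v_{2} + v_{7} = v_{1}  ⟹  sig = [2:1]
  P = {2,8}:  v_{2} + v_{8} = v_{4}  ⟹  sig = [2:1]
  P = {3,6}:  v_{3} + v_{6} = v_{8}  ⟹  sig = [2:1]
  P = {4,10}:  v_{4} + v_{10} = v_{2}  ⟹  sig = [2:1]
  P = {4,11}:  v_{4} + v_{11} = v_{3}  ⟹  sig = [2:1]
  P = {1,8}:  v_{1} + v_{8} = v_{4} + v_{7}  ⟹  sig = [2:1,1]
  P = {3,10}:  v_{3} + v_{10} = v_{2} + v_{11}  ⟹  sig = [2:1,1]
  P = {6,9}:  v_{6} + v_{9} = v_{1} + v_{5}  ⟹  sig = [2:1,1]
  P = {8,9}:  v_{8} + v_{9} = v_{1} + v_{3} + v_{5}  ⟹  sig = [2:1,1,1]
  P = {4,9}:  v_{4} + v_{9} = v_{1} + v_{2} + v_{3} + v_{5}  ⟹  sig = [2:1,1,1,1]
  P = {7,9}:  v_{7} + v_{9} = 2·v_{1} + v_{5} + v_{11}  ⟹  sig = [2:1,1,2]
  P = {0,9}:  v_{0} + v_{9} = 2·v_{2} + v_{11}  ⟹  sig = [2:1,2]
  P = {0,5,7}:  v_{0} + v_{5} + v_{7} = 0  ⟹  sig = [3:]
  P = {2,6,11}:  v_{2} + v_{6} + v_{11} = 0  ⟹  sig = [3:]
  P = {0,1,5}:  v_{0} + v_{1} + v_{5} = v_{2}  ⟹  sig = [3:1]
  P = {1,6,11}:  v_{1} + v_{6} + v_{11} = v_{7}  ⟹  sig = [3:1]
  P = {1,2,5,11}:  v_{1} + v_{2} + v_{5} + v_{11} = v_{9}  ⟹  sig = [4:1]

so the primitive-relation signature multiset is
    [2:]
    [2:1]
    [2:1]
    [2:1]
    [2:1]
    [2:1]
    [2:1,1]
    [2:1,1]
    [2:1,1]
    [2:1,1,1]
    [2:1,1,1,1]
    [2:1,1,2]
    [2:1,2]
    [3:]
    [3:]
    [3:1]
    [3:1]
    [4:1]


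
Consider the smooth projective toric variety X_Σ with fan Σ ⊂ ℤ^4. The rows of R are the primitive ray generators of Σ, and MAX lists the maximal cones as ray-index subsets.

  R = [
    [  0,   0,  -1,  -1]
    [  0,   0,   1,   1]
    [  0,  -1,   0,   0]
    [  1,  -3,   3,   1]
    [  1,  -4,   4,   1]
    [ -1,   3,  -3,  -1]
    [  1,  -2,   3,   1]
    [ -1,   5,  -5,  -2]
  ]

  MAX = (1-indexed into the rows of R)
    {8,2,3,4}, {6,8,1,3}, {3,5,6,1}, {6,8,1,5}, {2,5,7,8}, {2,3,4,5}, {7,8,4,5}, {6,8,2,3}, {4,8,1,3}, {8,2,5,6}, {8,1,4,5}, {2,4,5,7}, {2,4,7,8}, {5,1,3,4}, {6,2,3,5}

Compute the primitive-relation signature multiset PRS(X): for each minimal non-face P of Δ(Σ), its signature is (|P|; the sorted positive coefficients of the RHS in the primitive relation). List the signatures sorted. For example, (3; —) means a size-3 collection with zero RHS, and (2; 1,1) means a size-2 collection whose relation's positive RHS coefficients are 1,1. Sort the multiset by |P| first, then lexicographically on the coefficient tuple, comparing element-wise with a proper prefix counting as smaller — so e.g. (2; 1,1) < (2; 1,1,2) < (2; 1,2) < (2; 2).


Σ has 7 primitive collections:

  {1,2}:  v_{1} + v_{2} = 0  ⇒ sig = (2; —)
  {4,6}:  v_{4} + v_{6} = 0  ⇒ sig = (2; —)
  {3,7}:  v_{3} + v_{7} = v_{4}  ⇒ sig = (2; 1)
  {1,7}:  v_{1} + v_{7} = v_{4} + v_{5} + v_{8}  ⇒ sig = (2; 1,1,1)
  {6,7}:  v_{6} + v_{7} = v_{2} + v_{5} + v_{8}  ⇒ sig = (2; 1,1,1)
  {3,5,8}:  v_{3} + v_{5} + v_{8} = v_{1}  ⇒ sig = (3; 1)
  {2,4,5,8}:  v_{2} + v_{4} + v_{5} + v_{8} = v_{7}  ⇒ sig = (4; 1)

Sorted signature multiset PRS(X):
{ (2; —) ×2,  (2; 1),  (2; 1,1,1) ×2,  (3; 1),  (4; 1) }


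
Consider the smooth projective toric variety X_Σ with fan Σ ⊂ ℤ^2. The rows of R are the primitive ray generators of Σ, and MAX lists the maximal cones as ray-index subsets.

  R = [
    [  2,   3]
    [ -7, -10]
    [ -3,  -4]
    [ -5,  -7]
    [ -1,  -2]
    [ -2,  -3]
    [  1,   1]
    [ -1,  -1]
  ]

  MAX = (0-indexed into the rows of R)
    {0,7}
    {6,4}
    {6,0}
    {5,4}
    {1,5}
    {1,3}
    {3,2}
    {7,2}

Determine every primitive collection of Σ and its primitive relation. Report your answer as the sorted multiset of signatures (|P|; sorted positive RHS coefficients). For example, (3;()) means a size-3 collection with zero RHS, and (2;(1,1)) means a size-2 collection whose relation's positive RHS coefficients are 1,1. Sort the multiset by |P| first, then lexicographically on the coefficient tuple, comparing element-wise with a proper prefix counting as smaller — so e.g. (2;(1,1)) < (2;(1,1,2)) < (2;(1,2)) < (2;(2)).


|primitive collections| = 20. Relations:

  P = {0,5}:  v_{0} + v_{5} = 0 ; sig = (2;())
  P = {6,7}:  v_{6} + v_{7} = 0 ; sig = (2;())
  P = {0,1}:  v_{0} + v_{1} = v_{3} ; sig = (2;(1))
  P = {0,2}:  v_{0} + v_{2} = v_{7} ; sig = (2;(1))
  P = {0,3}:  v_{0} + v_{3} = v_{2} ; sig = (2;(1))
  P = {0,4}:  v_{0} + v_{4} = v_{6} ; sig = (2;(1))
  P = {2,5}:  v_{2} + v_{5} = v_{3} ; sig = (2;(1))
  P = {2,6}:  v_{2} + v_{6} = v_{5} ; sig = (2;(1))
  P = {3,5}:  v_{3} + v_{5} = v_{1} ; sig = (2;(1))
  P = {4,7}:  v_{4} + v_{7} = v_{5} ; sig = (2;(1))
  P = {5,6}:  v_{5} + v_{6} = v_{4} ; sig = (2;(1))
  P = {5,7}:  v_{5} + v_{7} = v_{2} ; sig = (2;(1))
  P = {1,7}:  v_{1} + v_{7} = v_{2} + v_{3} ; sig = (2;(1,1))
  P = {1,2}:  v_{1} + v_{2} = 2·v_{3} ; sig = (2;(2))
  P = {2,4}:  v_{2} + v_{4} = 2·v_{5} ; sig = (2;(2))
  P = {3,6}:  v_{3} + v_{6} = 2·v_{5} ; sig = (2;(2))
  P = {3,7}:  v_{3} + v_{7} = 2·v_{2} ; sig = (2;(2))
  P = {1,6}:  v_{1} + v_{6} = 3·v_{5} ; sig = (2;(3))
  P = {3,4}:  v_{3} + v_{4} = 3·v_{5} ; sig = (2;(3))
  P = {1,4}:  v_{1} + v_{4} = 4·v_{5} ; sig = (2;(4))

Sorted signature multiset PRS(X):
[(2;()), (2;()), (2;(1)), (2;(1)), (2;(1)), (2;(1)), (2;(1)), (2;(1)), (2;(1)), (2;(1)), (2;(1)), (2;(1)), (2;(1,1)), (2;(2)), (2;(2)), (2;(2)), (2;(2)), (2;(3)), (2;(3)), (2;(4))]


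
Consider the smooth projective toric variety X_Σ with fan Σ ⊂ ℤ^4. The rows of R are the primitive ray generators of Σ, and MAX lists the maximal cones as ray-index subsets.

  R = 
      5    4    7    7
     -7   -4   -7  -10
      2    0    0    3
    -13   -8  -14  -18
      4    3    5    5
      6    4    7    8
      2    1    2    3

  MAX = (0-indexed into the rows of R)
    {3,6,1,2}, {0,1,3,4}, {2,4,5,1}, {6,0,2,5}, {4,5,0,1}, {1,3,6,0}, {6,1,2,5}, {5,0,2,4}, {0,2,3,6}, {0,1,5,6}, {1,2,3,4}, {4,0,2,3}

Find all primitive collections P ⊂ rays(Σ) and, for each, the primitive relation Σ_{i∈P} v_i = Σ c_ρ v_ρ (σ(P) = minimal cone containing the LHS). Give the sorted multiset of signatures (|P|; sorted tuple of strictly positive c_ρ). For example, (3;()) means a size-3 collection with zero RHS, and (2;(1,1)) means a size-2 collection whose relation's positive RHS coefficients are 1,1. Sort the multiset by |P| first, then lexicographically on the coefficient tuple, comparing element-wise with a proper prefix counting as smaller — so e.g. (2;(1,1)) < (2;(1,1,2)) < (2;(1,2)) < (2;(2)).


3 minimal non-faces of Δ(Σ) (on 7 rays):

  • {3,5}:  v_{3} + v_{5} = v_{1}  ⇒ sig = (2;(1))
  • {4,6}:  v_{4} + v_{6} = v_{5}  ⇒ sig = (2;(1))
  • {0,1,2}:  v_{0} + v_{1} + v_{2} = 0  ⇒ sig = (3;())

Signatures (|P|; sorted positive RHS coefficients), sorted:
{ (2;(1)) ×2,  (3;()) }
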